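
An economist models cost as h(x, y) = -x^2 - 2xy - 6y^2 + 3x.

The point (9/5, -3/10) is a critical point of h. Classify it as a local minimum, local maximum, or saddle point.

local maximum

The Hessian of h is constant: H = [[-2, -2], [-2, -12]].
det(H) = (-2)·(-12) − (-2)² = 20.
det(H) > 0 and tr(H) = -14 < 0, so H is negative definite and the point is a local maximum.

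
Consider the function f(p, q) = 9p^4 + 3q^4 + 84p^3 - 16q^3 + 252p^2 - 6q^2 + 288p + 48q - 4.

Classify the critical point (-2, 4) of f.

saddle point

The mixed partial ∂²f/∂p∂q is 0, so the Hessian at any point is diag(f_pp, f_qq) = diag(36(3p^2 + 14p + 14), 12(3q^2 - 8q - 1)).
At (-2, 4): H = diag(-72, 180).
The eigenvalues have opposite signs, so H is indefinite: a saddle point.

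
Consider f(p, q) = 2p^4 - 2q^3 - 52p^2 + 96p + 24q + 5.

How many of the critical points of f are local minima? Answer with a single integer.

f separates as a function of p plus a function of q, so ∇f=0 decouples.
∂f/∂p = 8(p - 3)(p - 1)(p + 4) = 0 at p ∈ {-4, 1, 3}; ∂f/∂q = -6(q - 2)(q + 2) = 0 at q ∈ {-2, 2}.
The Hessian is diagonal: diag(f_pp, f_qq). Second derivatives: f_pp(-4)=280, f_pp(1)=-80, f_pp(3)=112; f_qq(-2)=24, f_qq(2)=-24.
Local minima occur where both diagonal entries positive: (-4, -2), (3, -2). Count: 2.

2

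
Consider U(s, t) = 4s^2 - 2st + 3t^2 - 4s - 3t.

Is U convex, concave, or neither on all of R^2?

U is quadratic, so its Hessian is the constant matrix H = [[8, -2], [-2, 6]].
det(H) = 44, tr(H) = 14.
det(H) > 0 and tr(H) > 0, so H is positive definite everywhere: convex.

convex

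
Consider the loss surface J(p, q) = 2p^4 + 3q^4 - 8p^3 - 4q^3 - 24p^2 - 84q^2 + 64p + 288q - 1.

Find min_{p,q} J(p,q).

J(p,q) separates as A(p) + B(q) − 1, so its minimum is min A + min B − 1.
A'(p) = 8(p - 4)(p - 1)(p + 2) vanishes at p ∈ {-2, 1, 4}; B'(q) = 12(q - 3)(q - 2)(q + 4) vanishes at q ∈ {-4, 2, 3}.
Local minima of A (where A''>0): A(-2)=-128, A(4)=-128. Local minima of B: B(-4)=-1472, B(3)=243.
So the global minimum of J is A(-2) + B(-4) − 1 = -128 − 1472 − 1 = -1601, attained at (-2, -4).

-1601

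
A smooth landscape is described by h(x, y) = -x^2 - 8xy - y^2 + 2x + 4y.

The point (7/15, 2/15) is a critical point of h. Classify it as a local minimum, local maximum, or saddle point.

saddle point

The Hessian of h is constant: H = [[-2, -8], [-8, -2]].
det(H) = (-2)·(-2) − (-8)² = -60.
Since det(H) < 0, H is indefinite and the critical point is a saddle point.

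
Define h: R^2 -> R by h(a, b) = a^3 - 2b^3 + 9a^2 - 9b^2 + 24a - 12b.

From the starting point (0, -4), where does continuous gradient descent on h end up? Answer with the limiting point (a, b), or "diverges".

h is separable, so gradient descent decouples: a follows -∂h/∂a, b follows -∂h/∂b.
∂h/∂a = 3(a + 2)(a + 4); at a=0 this is 24, so a decreases.
∂h/∂b = -6(b + 1)(b + 2); at b=-4 this is -36, so b increases.
a converges to its nearest critical value -2 (a local min of the a-part); b converges to -2. The iterate converges to (-2, -2).

(-2, -2)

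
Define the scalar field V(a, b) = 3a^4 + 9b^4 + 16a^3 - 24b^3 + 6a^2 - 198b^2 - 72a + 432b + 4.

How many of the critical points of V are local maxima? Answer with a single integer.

1

V separates as a function of a plus a function of b, so ∇V=0 decouples.
∂V/∂a = 12(a - 1)(a + 2)(a + 3) = 0 at a ∈ {-3, -2, 1}; ∂V/∂b = 36(b - 4)(b - 1)(b + 3) = 0 at b ∈ {-3, 1, 4}.
The Hessian is diagonal: diag(V_aa, V_bb). Second derivatives: V_aa(-3)=48, V_aa(-2)=-36, V_aa(1)=144; V_bb(-3)=1008, V_bb(1)=-432, V_bb(4)=756.
Local maxima occur where both diagonal entries negative: (-2, 1). Count: 1.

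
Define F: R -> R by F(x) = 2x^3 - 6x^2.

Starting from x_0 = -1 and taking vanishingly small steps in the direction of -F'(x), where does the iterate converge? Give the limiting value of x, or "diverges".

F'(x) = 6x(x - 2), so F'(-1) = 18.
Gradient descent moves in the -F' direction, i.e. x is decreasing.
There is no critical point below x=-1, and F' keeps the same sign, so the iterate runs off to −∞.

diverges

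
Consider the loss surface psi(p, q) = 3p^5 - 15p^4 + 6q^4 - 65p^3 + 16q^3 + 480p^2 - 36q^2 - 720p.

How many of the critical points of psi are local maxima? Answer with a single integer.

2

psi separates as a function of p plus a function of q, so ∇psi=0 decouples.
∂psi/∂p = 15(p - 4)(p - 3)(p - 1)(p + 4) = 0 at p ∈ {-4, 1, 3, 4}; ∂psi/∂q = 24q(q - 1)(q + 3) = 0 at q ∈ {-3, 0, 1}.
The Hessian is diagonal: diag(psi_pp, psi_qq). Second derivatives: psi_pp(-4)=-4200, psi_pp(1)=450, psi_pp(3)=-210, psi_pp(4)=360; psi_qq(-3)=288, psi_qq(0)=-72, psi_qq(1)=96.
Local maxima occur where both diagonal entries negative: (-4, 0), (3, 0). Count: 2.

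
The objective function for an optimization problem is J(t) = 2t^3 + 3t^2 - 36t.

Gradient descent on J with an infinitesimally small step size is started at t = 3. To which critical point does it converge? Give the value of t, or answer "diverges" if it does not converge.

2

J'(t) = 6(t - 2)(t + 3), so J'(3) = 36.
Gradient descent moves in the -J' direction, i.e. t is decreasing.
The nearest critical point in that direction is t = 2, where J'' = 30 > 0 (a local minimum). The iterate converges there.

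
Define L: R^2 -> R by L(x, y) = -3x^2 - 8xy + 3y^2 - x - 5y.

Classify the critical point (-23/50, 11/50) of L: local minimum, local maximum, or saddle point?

The Hessian of L is constant: H = [[-6, -8], [-8, 6]].
det(H) = (-6)·6 − (-8)² = -100.
Since det(H) < 0, H is indefinite and the critical point is a saddle point.

saddle point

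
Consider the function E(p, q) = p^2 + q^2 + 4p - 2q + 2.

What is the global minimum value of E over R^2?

-3

E(p,q) separates as A(p) + B(q) + 2, so its minimum is min A + min B + 2.
A'(p) = 2p + 4 vanishes at p ∈ {-2}; B'(q) = 2q - 2 vanishes at q ∈ {1}.
Local minima of A (where A''>0): A(-2)=-4. Local minima of B: B(1)=-1.
So the global minimum of E is A(-2) + B(1) + 2 = -4 − 1 + 2 = -3, attained at (-2, 1).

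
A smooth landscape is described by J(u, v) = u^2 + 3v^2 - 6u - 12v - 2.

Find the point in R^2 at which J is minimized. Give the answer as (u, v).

(3, 2)

J(u,v) separates as P(u) + Q(v) − 2, so its minimum is min P + min Q − 2.
P'(u) = 2u - 6 vanishes at u ∈ {3}; Q'(v) = 6v - 12 vanishes at v ∈ {2}.
Local minima of P (where P''>0): P(3)=-9. Local minima of Q: Q(2)=-12.
So the global minimum of J is P(3) + Q(2) − 2 = -9 − 12 − 2 = -23, attained at (3, 2).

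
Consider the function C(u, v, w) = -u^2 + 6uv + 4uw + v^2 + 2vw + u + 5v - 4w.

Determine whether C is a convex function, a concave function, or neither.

neither

C is quadratic, so its Hessian is the constant matrix H = [[-2, 6, 4], [6, 2, 2], [4, 2, 0]].
Leading principal minors: -2, -40, 72.
Neither pattern holds ⇒ H is indefinite ⇒ neither convex nor concave.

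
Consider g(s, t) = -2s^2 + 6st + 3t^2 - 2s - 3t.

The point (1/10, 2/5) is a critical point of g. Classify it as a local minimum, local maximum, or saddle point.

saddle point

The Hessian of g is constant: H = [[-4, 6], [6, 6]].
det(H) = (-4)·6 − 6² = -60.
Since det(H) < 0, H is indefinite and the critical point is a saddle point.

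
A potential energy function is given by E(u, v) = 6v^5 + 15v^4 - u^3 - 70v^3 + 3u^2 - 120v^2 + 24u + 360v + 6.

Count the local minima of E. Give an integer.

2

E separates as a function of u plus a function of v, so ∇E=0 decouples.
∂E/∂u = -3(u - 4)(u + 2) = 0 at u ∈ {-2, 4}; ∂E/∂v = 30(v - 2)(v - 1)(v + 2)(v + 3) = 0 at v ∈ {-3, -2, 1, 2}.
The Hessian is diagonal: diag(E_uu, E_vv). Second derivatives: E_uu(-2)=18, E_uu(4)=-18; E_vv(-3)=-600, E_vv(-2)=360, E_vv(1)=-360, E_vv(2)=600.
Local minima occur where both diagonal entries positive: (-2, -2), (-2, 2). Count: 2.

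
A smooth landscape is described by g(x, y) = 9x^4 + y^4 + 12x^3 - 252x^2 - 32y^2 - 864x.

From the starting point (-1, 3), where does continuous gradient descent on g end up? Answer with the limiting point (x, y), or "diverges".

g is separable, so gradient descent decouples: x follows -∂g/∂x, y follows -∂g/∂y.
∂g/∂x = 36(x - 4)(x + 2)(x + 3); at x=-1 this is -360, so x increases.
∂g/∂y = 4y(y - 4)(y + 4); at y=3 this is -84, so y increases.
x converges to its nearest critical value 4 (a local min of the x-part); y converges to 4. The iterate converges to (4, 4).

(4, 4)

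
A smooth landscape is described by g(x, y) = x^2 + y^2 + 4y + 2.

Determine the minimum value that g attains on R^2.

-2

g(x,y) separates as P(x) + Q(y) + 2, so its minimum is min P + min Q + 2.
P'(x) = 2x vanishes at x ∈ {0}; Q'(y) = 2y + 4 vanishes at y ∈ {-2}.
Local minima of P (where P''>0): P(0)=0. Local minima of Q: Q(-2)=-4.
So the global minimum of g is P(0) + Q(-2) + 2 = 0 − 4 + 2 = -2, attained at (0, -2).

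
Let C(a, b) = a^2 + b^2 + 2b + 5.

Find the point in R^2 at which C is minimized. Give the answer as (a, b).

C(a,b) separates as P(a) + Q(b) + 5, so its minimum is min P + min Q + 5.
P'(a) = 2a vanishes at a ∈ {0}; Q'(b) = 2b + 2 vanishes at b ∈ {-1}.
Local minima of P (where P''>0): P(0)=0. Local minima of Q: Q(-1)=-1.
So the global minimum of C is P(0) + Q(-1) + 5 = 0 − 1 + 5 = 4, attained at (0, -1).

(0, -1)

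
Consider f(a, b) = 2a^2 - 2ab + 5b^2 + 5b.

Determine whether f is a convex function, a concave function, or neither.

f is quadratic, so its Hessian is the constant matrix H = [[4, -2], [-2, 10]].
det(H) = 36, tr(H) = 14.
det(H) > 0 and tr(H) > 0, so H is positive definite everywhere: convex.

convex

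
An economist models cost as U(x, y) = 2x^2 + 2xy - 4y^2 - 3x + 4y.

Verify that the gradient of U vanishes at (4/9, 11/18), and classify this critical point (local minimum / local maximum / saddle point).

∇U = (4x + 2y - 3, 2x - 8y + 4); substituting (4/9, 11/18) gives ∇U = (0, 0), so (4/9, 11/18) is indeed a critical point.
The Hessian of U is constant: H = [[4, 2], [2, -8]].
det(H) = 4·(-8) − 2² = -36.
Since det(H) < 0, H is indefinite and the critical point is a saddle point.

saddle point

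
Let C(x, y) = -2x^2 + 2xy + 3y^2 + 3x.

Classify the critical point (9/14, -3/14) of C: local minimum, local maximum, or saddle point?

saddle point

The Hessian of C is constant: H = [[-4, 2], [2, 6]].
det(H) = (-4)·6 − 2² = -28.
Since det(H) < 0, H is indefinite and the critical point is a saddle point.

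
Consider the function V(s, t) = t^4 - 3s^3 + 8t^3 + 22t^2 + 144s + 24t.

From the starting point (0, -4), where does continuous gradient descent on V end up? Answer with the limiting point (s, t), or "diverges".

(-4, -3)

V is separable, so gradient descent decouples: s follows -∂V/∂s, t follows -∂V/∂t.
∂V/∂s = -9(s - 4)(s + 4); at s=0 this is 144, so s decreases.
∂V/∂t = 4(t + 1)(t + 2)(t + 3); at t=-4 this is -24, so t increases.
s converges to its nearest critical value -4 (a local min of the s-part); t converges to -3. The iterate converges to (-4, -3).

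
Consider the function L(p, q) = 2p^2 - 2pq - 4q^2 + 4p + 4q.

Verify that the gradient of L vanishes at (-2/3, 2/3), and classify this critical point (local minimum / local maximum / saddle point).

∇L = (4p - 2q + 4, -2p - 8q + 4); substituting (-2/3, 2/3) gives ∇L = (0, 0), so (-2/3, 2/3) is indeed a critical point.
The Hessian of L is constant: H = [[4, -2], [-2, -8]].
det(H) = 4·(-8) − (-2)² = -36.
Since det(H) < 0, H is indefinite and the critical point is a saddle point.

saddle point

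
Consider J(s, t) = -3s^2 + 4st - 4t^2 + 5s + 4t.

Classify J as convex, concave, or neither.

concave

J is quadratic, so its Hessian is the constant matrix H = [[-6, 4], [4, -8]].
det(H) = 32, tr(H) = -14.
det(H) > 0 and tr(H) < 0, so H is negative definite everywhere: concave.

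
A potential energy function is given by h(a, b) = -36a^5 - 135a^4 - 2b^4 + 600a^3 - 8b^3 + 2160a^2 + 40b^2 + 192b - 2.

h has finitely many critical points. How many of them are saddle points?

h separates as a function of a plus a function of b, so ∇h=0 decouples.
∂h/∂a = -180a(a - 3)(a + 2)(a + 4) = 0 at a ∈ {-4, -2, 0, 3}; ∂h/∂b = -8(b - 3)(b + 2)(b + 4) = 0 at b ∈ {-4, -2, 3}.
The Hessian is diagonal: diag(h_aa, h_bb). Second derivatives: h_aa(-4)=10080, h_aa(-2)=-3600, h_aa(0)=4320, h_aa(3)=-18900; h_bb(-4)=-112, h_bb(-2)=80, h_bb(3)=-280.
Saddle points occur where the two diagonal entries have opposite signs: (-4, -4), (-4, 3), (-2, -2), (0, -4), (0, 3), (3, -2). Count: 6.

6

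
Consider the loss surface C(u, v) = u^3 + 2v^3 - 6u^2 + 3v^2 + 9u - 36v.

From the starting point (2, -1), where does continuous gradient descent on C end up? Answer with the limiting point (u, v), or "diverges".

C is separable, so gradient descent decouples: u follows -∂C/∂u, v follows -∂C/∂v.
∂C/∂u = 3(u - 3)(u - 1); at u=2 this is -3, so u increases.
∂C/∂v = 6(v - 2)(v + 3); at v=-1 this is -36, so v increases.
u converges to its nearest critical value 3 (a local min of the u-part); v converges to 2. The iterate converges to (3, 2).

(3, 2)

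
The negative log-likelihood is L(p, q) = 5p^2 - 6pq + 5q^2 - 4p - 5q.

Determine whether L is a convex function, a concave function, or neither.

L is quadratic, so its Hessian is the constant matrix H = [[10, -6], [-6, 10]].
det(H) = 64, tr(H) = 20.
det(H) > 0 and tr(H) > 0, so H is positive definite everywhere: convex.

convex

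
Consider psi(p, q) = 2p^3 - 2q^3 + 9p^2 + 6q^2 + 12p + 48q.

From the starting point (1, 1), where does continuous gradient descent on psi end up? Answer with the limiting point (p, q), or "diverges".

(-1, -2)

psi is separable, so gradient descent decouples: p follows -∂psi/∂p, q follows -∂psi/∂q.
∂psi/∂p = 6(p + 1)(p + 2); at p=1 this is 36, so p decreases.
∂psi/∂q = -6(q - 4)(q + 2); at q=1 this is 54, so q decreases.
p converges to its nearest critical value -1 (a local min of the p-part); q converges to -2. The iterate converges to (-1, -2).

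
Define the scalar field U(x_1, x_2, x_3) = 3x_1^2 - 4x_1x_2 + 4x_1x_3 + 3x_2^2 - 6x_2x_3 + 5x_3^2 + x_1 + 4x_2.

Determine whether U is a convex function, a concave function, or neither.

U is quadratic, so its Hessian is the constant matrix H = [[6, -4, 4], [-4, 6, -6], [4, -6, 10]].
Leading principal minors: 6, 20, 80.
All positive ⇒ H ≻ 0 ⇒ convex.

convex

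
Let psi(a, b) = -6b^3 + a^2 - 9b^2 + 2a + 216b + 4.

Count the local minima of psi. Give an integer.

1

psi separates as a function of a plus a function of b, so ∇psi=0 decouples.
∂psi/∂a = 2(a + 1) = 0 at a ∈ {-1}; ∂psi/∂b = -18(b - 3)(b + 4) = 0 at b ∈ {-4, 3}.
The Hessian is diagonal: diag(psi_aa, psi_bb). Second derivatives: psi_aa(-1)=2; psi_bb(-4)=126, psi_bb(3)=-126.
Local minima occur where both diagonal entries positive: (-1, -4). Count: 1.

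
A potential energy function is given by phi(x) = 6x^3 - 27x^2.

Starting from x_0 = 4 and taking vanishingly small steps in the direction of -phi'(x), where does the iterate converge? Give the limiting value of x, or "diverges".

phi'(x) = 18x(x - 3), so phi'(4) = 72.
Gradient descent moves in the -phi' direction, i.e. x is decreasing.
The nearest critical point in that direction is x = 3, where phi'' = 54 > 0 (a local minimum). The iterate converges there.

3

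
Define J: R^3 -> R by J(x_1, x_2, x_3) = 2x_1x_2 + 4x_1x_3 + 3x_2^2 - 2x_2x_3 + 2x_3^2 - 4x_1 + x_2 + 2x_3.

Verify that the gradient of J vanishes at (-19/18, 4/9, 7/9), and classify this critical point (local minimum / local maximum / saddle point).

saddle point

∇J = (2x_2 + 4x_3 - 4, 2x_1 + 6x_2 - 2x_3 + 1, 4x_1 - 2x_2 + 4x_3 + 2); substituting (-19/18, 4/9, 7/9) gives ∇J = (0, 0, 0), so (-19/18, 4/9, 7/9) is indeed a critical point.
The Hessian is constant: H = [[0, 2, 4], [2, 6, -2], [4, -2, 4]].
Leading principal minors: Δ₁ = 0, Δ₂ = -4, Δ₃ = -144.
The minors fit neither the all-positive nor the alternating-sign pattern, so H is indefinite: a saddle point.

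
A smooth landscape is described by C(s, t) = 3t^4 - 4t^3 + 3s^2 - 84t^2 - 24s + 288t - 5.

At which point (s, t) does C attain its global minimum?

C(s,t) separates as P(s) + Q(t) − 5, so its minimum is min P + min Q − 5.
P'(s) = 6s - 24 vanishes at s ∈ {4}; Q'(t) = 12(t - 3)(t - 2)(t + 4) vanishes at t ∈ {-4, 2, 3}.
Local minima of P (where P''>0): P(4)=-48. Local minima of Q: Q(-4)=-1472, Q(3)=243.
So the global minimum of C is P(4) + Q(-4) − 5 = -48 − 1472 − 5 = -1525, attained at (4, -4).

(4, -4)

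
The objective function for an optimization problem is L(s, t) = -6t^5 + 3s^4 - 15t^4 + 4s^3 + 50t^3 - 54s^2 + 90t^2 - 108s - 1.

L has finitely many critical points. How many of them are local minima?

4

L separates as a function of s plus a function of t, so ∇L=0 decouples.
∂L/∂s = 12(s - 3)(s + 1)(s + 3) = 0 at s ∈ {-3, -1, 3}; ∂L/∂t = -30t(t - 2)(t + 1)(t + 3) = 0 at t ∈ {-3, -1, 0, 2}.
The Hessian is diagonal: diag(L_ss, L_tt). Second derivatives: L_ss(-3)=144, L_ss(-1)=-96, L_ss(3)=288; L_tt(-3)=900, L_tt(-1)=-180, L_tt(0)=180, L_tt(2)=-900.
Local minima occur where both diagonal entries positive: (-3, -3), (-3, 0), (3, -3), (3, 0). Count: 4.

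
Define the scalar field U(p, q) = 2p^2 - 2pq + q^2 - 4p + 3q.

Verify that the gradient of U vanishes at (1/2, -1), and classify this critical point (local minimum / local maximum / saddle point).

∇U = (4p - 2q - 4, -2p + 2q + 3); substituting (1/2, -1) gives ∇U = (0, 0), so (1/2, -1) is indeed a critical point.
The Hessian of U is constant: H = [[4, -2], [-2, 2]].
det(H) = 4·2 − (-2)² = 4.
det(H) > 0 and tr(H) = 6 > 0, so H is positive definite and the point is a local minimum.

local minimum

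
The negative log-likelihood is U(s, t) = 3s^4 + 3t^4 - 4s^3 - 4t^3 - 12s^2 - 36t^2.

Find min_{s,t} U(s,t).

-221

U(s,t) separates as P(s) + Q(t), so its minimum is min P + min Q.
P'(s) = 12s(s - 2)(s + 1) vanishes at s ∈ {-1, 0, 2}; Q'(t) = 12t(t - 3)(t + 2) vanishes at t ∈ {-2, 0, 3}.
Local minima of P (where P''>0): P(-1)=-5, P(2)=-32. Local minima of Q: Q(-2)=-64, Q(3)=-189.
So the global minimum of U is P(2) + Q(3) = -32 − 189 = -221, attained at (2, 3).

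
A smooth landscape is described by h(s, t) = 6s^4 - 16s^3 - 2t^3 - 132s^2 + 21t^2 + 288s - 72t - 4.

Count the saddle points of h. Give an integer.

3

h separates as a function of s plus a function of t, so ∇h=0 decouples.
∂h/∂s = 24(s - 4)(s - 1)(s + 3) = 0 at s ∈ {-3, 1, 4}; ∂h/∂t = -6(t - 4)(t - 3) = 0 at t ∈ {3, 4}.
The Hessian is diagonal: diag(h_ss, h_tt). Second derivatives: h_ss(-3)=672, h_ss(1)=-288, h_ss(4)=504; h_tt(3)=6, h_tt(4)=-6.
Saddle points occur where the two diagonal entries have opposite signs: (-3, 4), (1, 3), (4, 4). Count: 3.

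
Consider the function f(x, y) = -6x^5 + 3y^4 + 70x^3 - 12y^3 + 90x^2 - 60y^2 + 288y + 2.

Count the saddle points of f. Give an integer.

f separates as a function of x plus a function of y, so ∇f=0 decouples.
∂f/∂x = -30x(x - 3)(x + 1)(x + 2) = 0 at x ∈ {-2, -1, 0, 3}; ∂f/∂y = 12(y - 4)(y - 2)(y + 3) = 0 at y ∈ {-3, 2, 4}.
The Hessian is diagonal: diag(f_xx, f_yy). Second derivatives: f_xx(-2)=300, f_xx(-1)=-120, f_xx(0)=180, f_xx(3)=-1800; f_yy(-3)=420, f_yy(2)=-120, f_yy(4)=168.
Saddle points occur where the two diagonal entries have opposite signs: (-2, 2), (-1, -3), (-1, 4), (0, 2), (3, -3), (3, 4). Count: 6.

6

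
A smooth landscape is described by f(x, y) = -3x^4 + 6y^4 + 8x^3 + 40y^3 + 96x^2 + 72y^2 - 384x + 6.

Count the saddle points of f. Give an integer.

f separates as a function of x plus a function of y, so ∇f=0 decouples.
∂f/∂x = -12(x - 4)(x - 2)(x + 4) = 0 at x ∈ {-4, 2, 4}; ∂f/∂y = 24y(y + 2)(y + 3) = 0 at y ∈ {-3, -2, 0}.
The Hessian is diagonal: diag(f_xx, f_yy). Second derivatives: f_xx(-4)=-576, f_xx(2)=144, f_xx(4)=-192; f_yy(-3)=72, f_yy(-2)=-48, f_yy(0)=144.
Saddle points occur where the two diagonal entries have opposite signs: (-4, -3), (-4, 0), (2, -2), (4, -3), (4, 0). Count: 5.

5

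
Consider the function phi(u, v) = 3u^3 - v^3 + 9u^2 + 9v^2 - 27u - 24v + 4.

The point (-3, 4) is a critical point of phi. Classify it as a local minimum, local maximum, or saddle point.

local maximum

The mixed partial ∂²phi/∂u∂v is 0, so the Hessian at any point is diag(phi_uu, phi_vv) = diag(18(u + 1), 6(-v + 3)).
At (-3, 4): H = diag(-36, -6).
Both eigenvalues are negative, so H is negative definite: a local maximum.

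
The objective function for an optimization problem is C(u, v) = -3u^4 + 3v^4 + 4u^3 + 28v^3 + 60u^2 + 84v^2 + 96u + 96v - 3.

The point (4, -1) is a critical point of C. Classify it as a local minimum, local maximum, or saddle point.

saddle point

The mixed partial ∂²C/∂u∂v is 0, so the Hessian at any point is diag(C_uu, C_vv) = diag(12(-3u^2 + 2u + 10), 12(3v^2 + 14v + 14)).
At (4, -1): H = diag(-360, 36).
The eigenvalues have opposite signs, so H is indefinite: a saddle point.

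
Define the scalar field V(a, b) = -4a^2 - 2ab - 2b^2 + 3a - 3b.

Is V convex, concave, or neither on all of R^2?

V is quadratic, so its Hessian is the constant matrix H = [[-8, -2], [-2, -4]].
det(H) = 28, tr(H) = -12.
det(H) > 0 and tr(H) < 0, so H is negative definite everywhere: concave.

concave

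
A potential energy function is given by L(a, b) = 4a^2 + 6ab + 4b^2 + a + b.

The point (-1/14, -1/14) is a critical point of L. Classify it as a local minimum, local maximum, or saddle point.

The Hessian of L is constant: H = [[8, 6], [6, 8]].
det(H) = 8·8 − 6² = 28.
det(H) > 0 and tr(H) = 16 > 0, so H is positive definite and the point is a local minimum.

local minimum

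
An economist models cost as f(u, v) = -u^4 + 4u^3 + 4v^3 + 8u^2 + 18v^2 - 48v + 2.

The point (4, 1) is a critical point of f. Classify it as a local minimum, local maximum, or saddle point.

saddle point

The mixed partial ∂²f/∂u∂v is 0, so the Hessian at any point is diag(f_uu, f_vv) = diag(4(-3u^2 + 6u + 4), 12(2v + 3)).
At (4, 1): H = diag(-80, 60).
The eigenvalues have opposite signs, so H is indefinite: a saddle point.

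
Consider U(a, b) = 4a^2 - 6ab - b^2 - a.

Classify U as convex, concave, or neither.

neither

U is quadratic, so its Hessian is the constant matrix H = [[8, -6], [-6, -2]].
det(H) = -52, tr(H) = 6.
det(H) < 0, so H is indefinite: neither convex nor concave.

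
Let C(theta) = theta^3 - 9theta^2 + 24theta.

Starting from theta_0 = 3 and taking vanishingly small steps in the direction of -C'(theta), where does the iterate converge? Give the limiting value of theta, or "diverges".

C'(theta) = 3(theta - 4)(theta - 2), so C'(3) = -3.
Gradient descent moves in the -C' direction, i.e. theta is increasing.
The nearest critical point in that direction is theta = 4, where C'' = 6 > 0 (a local minimum). The iterate converges there.

4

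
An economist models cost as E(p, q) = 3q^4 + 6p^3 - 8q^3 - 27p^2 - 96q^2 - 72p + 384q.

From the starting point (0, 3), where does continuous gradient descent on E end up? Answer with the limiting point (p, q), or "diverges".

E is separable, so gradient descent decouples: p follows -∂E/∂p, q follows -∂E/∂q.
∂E/∂p = 18(p - 4)(p + 1); at p=0 this is -72, so p increases.
∂E/∂q = 12(q - 4)(q - 2)(q + 4); at q=3 this is -84, so q increases.
p converges to its nearest critical value 4 (a local min of the p-part); q converges to 4. The iterate converges to (4, 4).

(4, 4)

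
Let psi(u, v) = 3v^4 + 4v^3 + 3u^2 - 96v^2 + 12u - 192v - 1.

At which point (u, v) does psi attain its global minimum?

(-2, 4)

psi(u,v) separates as P(u) + Q(v) − 1, so its minimum is min P + min Q − 1.
P'(u) = 6u + 12 vanishes at u ∈ {-2}; Q'(v) = 12(v - 4)(v + 1)(v + 4) vanishes at v ∈ {-4, -1, 4}.
Local minima of P (where P''>0): P(-2)=-12. Local minima of Q: Q(-4)=-256, Q(4)=-1280.
So the global minimum of psi is P(-2) + Q(4) − 1 = -12 − 1280 − 1 = -1293, attained at (-2, 4).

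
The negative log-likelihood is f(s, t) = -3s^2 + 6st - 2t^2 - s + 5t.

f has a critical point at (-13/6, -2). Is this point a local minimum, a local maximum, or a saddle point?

saddle point

The Hessian of f is constant: H = [[-6, 6], [6, -4]].
det(H) = (-6)·(-4) − 6² = -12.
Since det(H) < 0, H is indefinite and the critical point is a saddle point.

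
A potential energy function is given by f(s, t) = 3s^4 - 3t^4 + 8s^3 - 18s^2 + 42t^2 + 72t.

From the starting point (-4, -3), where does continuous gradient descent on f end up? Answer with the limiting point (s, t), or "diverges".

f is separable, so gradient descent decouples: s follows -∂f/∂s, t follows -∂f/∂t.
∂f/∂s = 12s(s - 1)(s + 3); at s=-4 this is -240, so s increases.
∂f/∂t = -12(t - 3)(t + 1)(t + 2); at t=-3 this is 144, so t decreases.
The t-coordinate has no critical point in that direction and runs off to infinity.

diverges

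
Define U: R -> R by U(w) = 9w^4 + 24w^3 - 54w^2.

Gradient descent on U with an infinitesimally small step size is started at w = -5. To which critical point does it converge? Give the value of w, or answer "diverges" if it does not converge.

U'(w) = 36w(w - 1)(w + 3), so U'(-5) = -2160.
Gradient descent moves in the -U' direction, i.e. w is increasing.
The nearest critical point in that direction is w = -3, where U'' = 432 > 0 (a local minimum). The iterate converges there.

-3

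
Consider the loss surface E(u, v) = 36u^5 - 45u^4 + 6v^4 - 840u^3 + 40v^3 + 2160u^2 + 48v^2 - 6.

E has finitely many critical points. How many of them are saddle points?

6

E separates as a function of u plus a function of v, so ∇E=0 decouples.
∂E/∂u = 180u(u - 3)(u - 2)(u + 4) = 0 at u ∈ {-4, 0, 2, 3}; ∂E/∂v = 24v(v + 1)(v + 4) = 0 at v ∈ {-4, -1, 0}.
The Hessian is diagonal: diag(E_uu, E_vv). Second derivatives: E_uu(-4)=-30240, E_uu(0)=4320, E_uu(2)=-2160, E_uu(3)=3780; E_vv(-4)=288, E_vv(-1)=-72, E_vv(0)=96.
Saddle points occur where the two diagonal entries have opposite signs: (-4, -4), (-4, 0), (0, -1), (2, -4), (2, 0), (3, -1). Count: 6.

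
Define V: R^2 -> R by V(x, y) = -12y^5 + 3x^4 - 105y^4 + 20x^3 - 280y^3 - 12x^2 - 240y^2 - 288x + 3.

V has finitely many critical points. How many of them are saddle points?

6

V separates as a function of x plus a function of y, so ∇V=0 decouples.
∂V/∂x = 12(x - 2)(x + 3)(x + 4) = 0 at x ∈ {-4, -3, 2}; ∂V/∂y = -60y(y + 1)(y + 2)(y + 4) = 0 at y ∈ {-4, -2, -1, 0}.
The Hessian is diagonal: diag(V_xx, V_yy). Second derivatives: V_xx(-4)=72, V_xx(-3)=-60, V_xx(2)=360; V_yy(-4)=1440, V_yy(-2)=-240, V_yy(-1)=180, V_yy(0)=-480.
Saddle points occur where the two diagonal entries have opposite signs: (-4, -2), (-4, 0), (-3, -4), (-3, -1), (2, -2), (2, 0). Count: 6.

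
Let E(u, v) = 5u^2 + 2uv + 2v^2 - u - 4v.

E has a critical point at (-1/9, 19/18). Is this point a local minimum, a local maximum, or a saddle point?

local minimum

The Hessian of E is constant: H = [[10, 2], [2, 4]].
det(H) = 10·4 − 2² = 36.
det(H) > 0 and tr(H) = 14 > 0, so H is positive definite and the point is a local minimum.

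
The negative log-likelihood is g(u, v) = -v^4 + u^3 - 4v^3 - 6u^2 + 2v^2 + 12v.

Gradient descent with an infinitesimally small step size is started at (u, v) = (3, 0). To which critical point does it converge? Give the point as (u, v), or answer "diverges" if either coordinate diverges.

g is separable, so gradient descent decouples: u follows -∂g/∂u, v follows -∂g/∂v.
∂g/∂u = 3u(u - 4); at u=3 this is -9, so u increases.
∂g/∂v = -4(v - 1)(v + 1)(v + 3); at v=0 this is 12, so v decreases.
u converges to its nearest critical value 4 (a local min of the u-part); v converges to -1. The iterate converges to (4, -1).

(4, -1)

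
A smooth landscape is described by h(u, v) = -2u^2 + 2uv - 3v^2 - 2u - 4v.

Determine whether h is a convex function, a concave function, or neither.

h is quadratic, so its Hessian is the constant matrix H = [[-4, 2], [2, -6]].
det(H) = 20, tr(H) = -10.
det(H) > 0 and tr(H) < 0, so H is negative definite everywhere: concave.

concave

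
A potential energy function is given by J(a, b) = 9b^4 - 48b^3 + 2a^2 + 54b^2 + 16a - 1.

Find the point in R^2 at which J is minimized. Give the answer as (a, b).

(-4, 3)

J(a,b) separates as P(a) + Q(b) − 1, so its minimum is min P + min Q − 1.
P'(a) = 4a + 16 vanishes at a ∈ {-4}; Q'(b) = 36b(b - 3)(b - 1) vanishes at b ∈ {0, 1, 3}.
Local minima of P (where P''>0): P(-4)=-32. Local minima of Q: Q(0)=0, Q(3)=-81.
So the global minimum of J is P(-4) + Q(3) − 1 = -32 − 81 − 1 = -114, attained at (-4, 3).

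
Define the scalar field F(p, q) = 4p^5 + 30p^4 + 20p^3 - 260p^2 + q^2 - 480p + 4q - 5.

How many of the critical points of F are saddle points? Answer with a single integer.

2

F separates as a function of p plus a function of q, so ∇F=0 decouples.
∂F/∂p = 20(p - 2)(p + 1)(p + 3)(p + 4) = 0 at p ∈ {-4, -3, -1, 2}; ∂F/∂q = 2(q + 2) = 0 at q ∈ {-2}.
The Hessian is diagonal: diag(F_pp, F_qq). Second derivatives: F_pp(-4)=-360, F_pp(-3)=200, F_pp(-1)=-360, F_pp(2)=1800; F_qq(-2)=2.
Saddle points occur where the two diagonal entries have opposite signs: (-4, -2), (-1, -2). Count: 2.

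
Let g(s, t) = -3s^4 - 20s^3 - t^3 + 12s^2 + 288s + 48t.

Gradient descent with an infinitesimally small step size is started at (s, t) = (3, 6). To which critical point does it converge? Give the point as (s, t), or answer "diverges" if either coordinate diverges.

g is separable, so gradient descent decouples: s follows -∂g/∂s, t follows -∂g/∂t.
∂g/∂s = -12(s - 2)(s + 3)(s + 4); at s=3 this is -504, so s increases.
∂g/∂t = -3(t - 4)(t + 4); at t=6 this is -60, so t increases.
The s-coordinate has no critical point in that direction and runs off to infinity.

diverges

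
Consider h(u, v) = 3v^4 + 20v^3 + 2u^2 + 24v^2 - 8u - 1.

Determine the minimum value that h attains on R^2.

-137

h(u,v) separates as P(u) + Q(v) − 1, so its minimum is min P + min Q − 1.
P'(u) = 4u - 8 vanishes at u ∈ {2}; Q'(v) = 12v(v + 1)(v + 4) vanishes at v ∈ {-4, -1, 0}.
Local minima of P (where P''>0): P(2)=-8. Local minima of Q: Q(-4)=-128, Q(0)=0.
So the global minimum of h is P(2) + Q(-4) − 1 = -8 − 128 − 1 = -137, attained at (2, -4).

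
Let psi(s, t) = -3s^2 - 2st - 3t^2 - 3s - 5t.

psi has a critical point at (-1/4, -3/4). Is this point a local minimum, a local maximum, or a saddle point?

The Hessian of psi is constant: H = [[-6, -2], [-2, -6]].
det(H) = (-6)·(-6) − (-2)² = 32.
det(H) > 0 and tr(H) = -12 < 0, so H is negative definite and the point is a local maximum.

local maximum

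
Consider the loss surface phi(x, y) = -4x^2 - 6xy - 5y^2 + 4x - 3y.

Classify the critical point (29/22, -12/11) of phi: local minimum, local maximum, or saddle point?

The Hessian of phi is constant: H = [[-8, -6], [-6, -10]].
det(H) = (-8)·(-10) − (-6)² = 44.
det(H) > 0 and tr(H) = -18 < 0, so H is negative definite and the point is a local maximum.

local maximum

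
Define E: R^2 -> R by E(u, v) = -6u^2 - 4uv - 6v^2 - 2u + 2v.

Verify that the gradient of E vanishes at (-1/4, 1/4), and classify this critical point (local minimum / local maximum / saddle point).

local maximum

∇E = (-12u - 4v - 2, -4u - 12v + 2); substituting (-1/4, 1/4) gives ∇E = (0, 0), so (-1/4, 1/4) is indeed a critical point.
The Hessian of E is constant: H = [[-12, -4], [-4, -12]].
det(H) = (-12)·(-12) − (-4)² = 128.
det(H) > 0 and tr(H) = -24 < 0, so H is negative definite and the point is a local maximum.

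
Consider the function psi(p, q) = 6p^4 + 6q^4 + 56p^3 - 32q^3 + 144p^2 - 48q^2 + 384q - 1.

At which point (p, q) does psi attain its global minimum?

psi(p,q) separates as A(p) + B(q) − 1, so its minimum is min A + min B − 1.
A'(p) = 24p(p + 3)(p + 4) vanishes at p ∈ {-4, -3, 0}; B'(q) = 24(q - 4)(q - 2)(q + 2) vanishes at q ∈ {-2, 2, 4}.
Local minima of A (where A''>0): A(-4)=256, A(0)=0. Local minima of B: B(-2)=-608, B(4)=256.
So the global minimum of psi is A(0) + B(-2) − 1 = 0 − 608 − 1 = -609, attained at (0, -2).

(0, -2)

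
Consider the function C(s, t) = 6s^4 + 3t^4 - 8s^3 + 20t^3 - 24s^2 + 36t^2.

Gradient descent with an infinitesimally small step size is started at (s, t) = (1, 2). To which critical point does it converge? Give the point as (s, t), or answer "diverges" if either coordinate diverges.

C is separable, so gradient descent decouples: s follows -∂C/∂s, t follows -∂C/∂t.
∂C/∂s = 24s(s - 2)(s + 1); at s=1 this is -48, so s increases.
∂C/∂t = 12t(t + 2)(t + 3); at t=2 this is 480, so t decreases.
s converges to its nearest critical value 2 (a local min of the s-part); t converges to 0. The iterate converges to (2, 0).

(2, 0)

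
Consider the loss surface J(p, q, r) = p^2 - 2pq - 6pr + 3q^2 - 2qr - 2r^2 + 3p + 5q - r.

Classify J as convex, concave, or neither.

neither

J is quadratic, so its Hessian is the constant matrix H = [[2, -2, -6], [-2, 6, -2], [-6, -2, -4]].
Leading principal minors: 2, 8, -304.
Neither pattern holds ⇒ H is indefinite ⇒ neither convex nor concave.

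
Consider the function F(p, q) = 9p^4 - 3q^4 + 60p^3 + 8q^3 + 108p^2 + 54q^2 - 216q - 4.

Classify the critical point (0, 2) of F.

The mixed partial ∂²F/∂p∂q is 0, so the Hessian at any point is diag(F_pp, F_qq) = diag(36(3p^2 + 10p + 6), 12(-3q^2 + 4q + 9)).
At (0, 2): H = diag(216, 60).
Both eigenvalues are positive, so H is positive definite: a local minimum.

local minimum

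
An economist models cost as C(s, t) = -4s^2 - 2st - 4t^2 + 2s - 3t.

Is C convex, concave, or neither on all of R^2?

C is quadratic, so its Hessian is the constant matrix H = [[-8, -2], [-2, -8]].
det(H) = 60, tr(H) = -16.
det(H) > 0 and tr(H) < 0, so H is negative definite everywhere: concave.

concave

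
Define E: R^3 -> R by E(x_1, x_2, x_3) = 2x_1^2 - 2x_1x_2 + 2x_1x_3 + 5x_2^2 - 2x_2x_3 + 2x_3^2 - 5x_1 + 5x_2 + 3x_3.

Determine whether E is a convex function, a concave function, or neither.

convex

E is quadratic, so its Hessian is the constant matrix H = [[4, -2, 2], [-2, 10, -2], [2, -2, 4]].
Leading principal minors: 4, 36, 104.
All positive ⇒ H ≻ 0 ⇒ convex.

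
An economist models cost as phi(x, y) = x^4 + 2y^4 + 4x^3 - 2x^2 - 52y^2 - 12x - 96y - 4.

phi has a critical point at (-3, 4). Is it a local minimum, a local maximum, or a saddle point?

local minimum

The mixed partial ∂²phi/∂x∂y is 0, so the Hessian at any point is diag(phi_xx, phi_yy) = diag(4(3x^2 + 6x - 1), 8(3y^2 - 13)).
At (-3, 4): H = diag(32, 280).
Both eigenvalues are positive, so H is positive definite: a local minimum.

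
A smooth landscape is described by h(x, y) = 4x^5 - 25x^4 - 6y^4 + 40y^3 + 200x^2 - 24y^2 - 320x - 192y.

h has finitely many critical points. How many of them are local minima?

h separates as a function of x plus a function of y, so ∇h=0 decouples.
∂h/∂x = 20(x - 4)(x - 2)(x - 1)(x + 2) = 0 at x ∈ {-2, 1, 2, 4}; ∂h/∂y = -24(y - 4)(y - 2)(y + 1) = 0 at y ∈ {-1, 2, 4}.
The Hessian is diagonal: diag(h_xx, h_yy). Second derivatives: h_xx(-2)=-1440, h_xx(1)=180, h_xx(2)=-160, h_xx(4)=720; h_yy(-1)=-360, h_yy(2)=144, h_yy(4)=-240.
Local minima occur where both diagonal entries positive: (1, 2), (4, 2). Count: 2.

2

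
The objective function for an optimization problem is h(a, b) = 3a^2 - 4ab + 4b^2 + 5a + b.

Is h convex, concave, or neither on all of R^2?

h is quadratic, so its Hessian is the constant matrix H = [[6, -4], [-4, 8]].
det(H) = 32, tr(H) = 14.
det(H) > 0 and tr(H) > 0, so H is positive definite everywhere: convex.

convex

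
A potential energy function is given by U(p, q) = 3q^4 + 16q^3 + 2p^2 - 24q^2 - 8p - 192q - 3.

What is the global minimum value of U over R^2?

-315

U(p,q) separates as A(p) + B(q) − 3, so its minimum is min A + min B − 3.
A'(p) = 4p - 8 vanishes at p ∈ {2}; B'(q) = 12(q - 2)(q + 2)(q + 4) vanishes at q ∈ {-4, -2, 2}.
Local minima of A (where A''>0): A(2)=-8. Local minima of B: B(-4)=128, B(2)=-304.
So the global minimum of U is A(2) + B(2) − 3 = -8 − 304 − 3 = -315, attained at (2, 2).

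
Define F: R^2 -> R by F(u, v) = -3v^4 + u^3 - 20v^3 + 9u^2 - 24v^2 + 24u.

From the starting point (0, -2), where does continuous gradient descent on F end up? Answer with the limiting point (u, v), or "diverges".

F is separable, so gradient descent decouples: u follows -∂F/∂u, v follows -∂F/∂v.
∂F/∂u = 3(u + 2)(u + 4); at u=0 this is 24, so u decreases.
∂F/∂v = -12v(v + 1)(v + 4); at v=-2 this is -48, so v increases.
u converges to its nearest critical value -2 (a local min of the u-part); v converges to -1. The iterate converges to (-2, -1).

(-2, -1)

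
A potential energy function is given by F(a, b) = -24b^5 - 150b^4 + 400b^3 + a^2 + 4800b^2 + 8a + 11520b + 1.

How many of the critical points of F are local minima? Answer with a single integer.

F separates as a function of a plus a function of b, so ∇F=0 decouples.
∂F/∂a = 2(a + 4) = 0 at a ∈ {-4}; ∂F/∂b = -120(b - 4)(b + 2)(b + 3)(b + 4) = 0 at b ∈ {-4, -3, -2, 4}.
The Hessian is diagonal: diag(F_aa, F_bb). Second derivatives: F_aa(-4)=2; F_bb(-4)=1920, F_bb(-3)=-840, F_bb(-2)=1440, F_bb(4)=-40320.
Local minima occur where both diagonal entries positive: (-4, -4), (-4, -2). Count: 2.

2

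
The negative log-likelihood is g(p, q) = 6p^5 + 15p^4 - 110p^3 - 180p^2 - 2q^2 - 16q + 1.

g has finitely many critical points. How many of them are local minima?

g separates as a function of p plus a function of q, so ∇g=0 decouples.
∂g/∂p = 30p(p - 3)(p + 1)(p + 4) = 0 at p ∈ {-4, -1, 0, 3}; ∂g/∂q = -4(q + 4) = 0 at q ∈ {-4}.
The Hessian is diagonal: diag(g_pp, g_qq). Second derivatives: g_pp(-4)=-2520, g_pp(-1)=360, g_pp(0)=-360, g_pp(3)=2520; g_qq(-4)=-4.
Local minima occur where both diagonal entries positive: none. Count: 0.

0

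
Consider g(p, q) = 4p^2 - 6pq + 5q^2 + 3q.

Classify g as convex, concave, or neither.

g is quadratic, so its Hessian is the constant matrix H = [[8, -6], [-6, 10]].
det(H) = 44, tr(H) = 18.
det(H) > 0 and tr(H) > 0, so H is positive definite everywhere: convex.

convex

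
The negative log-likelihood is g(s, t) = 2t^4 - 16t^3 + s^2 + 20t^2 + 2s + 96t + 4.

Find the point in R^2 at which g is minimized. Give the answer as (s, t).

g(s,t) separates as P(s) + Q(t) + 4, so its minimum is min P + min Q + 4.
P'(s) = 2s + 2 vanishes at s ∈ {-1}; Q'(t) = 8(t - 4)(t - 3)(t + 1) vanishes at t ∈ {-1, 3, 4}.
Local minima of P (where P''>0): P(-1)=-1. Local minima of Q: Q(-1)=-58, Q(4)=192.
So the global minimum of g is P(-1) + Q(-1) + 4 = -1 − 58 + 4 = -55, attained at (-1, -1).

(-1, -1)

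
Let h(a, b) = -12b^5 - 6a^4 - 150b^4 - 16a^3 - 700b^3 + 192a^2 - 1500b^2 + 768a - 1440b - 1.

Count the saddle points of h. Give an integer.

6

h separates as a function of a plus a function of b, so ∇h=0 decouples.
∂h/∂a = -24(a - 4)(a + 2)(a + 4) = 0 at a ∈ {-4, -2, 4}; ∂h/∂b = -60(b + 1)(b + 2)(b + 3)(b + 4) = 0 at b ∈ {-4, -3, -2, -1}.
The Hessian is diagonal: diag(h_aa, h_bb). Second derivatives: h_aa(-4)=-384, h_aa(-2)=288, h_aa(4)=-1152; h_bb(-4)=360, h_bb(-3)=-120, h_bb(-2)=120, h_bb(-1)=-360.
Saddle points occur where the two diagonal entries have opposite signs: (-4, -4), (-4, -2), (-2, -3), (-2, -1), (4, -4), (4, -2). Count: 6.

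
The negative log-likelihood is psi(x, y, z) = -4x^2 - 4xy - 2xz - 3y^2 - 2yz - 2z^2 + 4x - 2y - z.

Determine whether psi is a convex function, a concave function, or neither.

psi is quadratic, so its Hessian is the constant matrix H = [[-8, -4, -2], [-4, -6, -2], [-2, -2, -4]].
Leading principal minors: -8, 32, -104.
Signs alternate −, +, − ⇒ H ≺ 0 ⇒ concave.

concave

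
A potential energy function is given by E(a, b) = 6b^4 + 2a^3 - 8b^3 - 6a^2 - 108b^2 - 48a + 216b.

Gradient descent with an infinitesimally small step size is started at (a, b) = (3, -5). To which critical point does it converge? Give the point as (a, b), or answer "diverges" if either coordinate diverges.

E is separable, so gradient descent decouples: a follows -∂E/∂a, b follows -∂E/∂b.
∂E/∂a = 6(a - 4)(a + 2); at a=3 this is -30, so a increases.
∂E/∂b = 24(b - 3)(b - 1)(b + 3); at b=-5 this is -2304, so b increases.
a converges to its nearest critical value 4 (a local min of the a-part); b converges to -3. The iterate converges to (4, -3).

(4, -3)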